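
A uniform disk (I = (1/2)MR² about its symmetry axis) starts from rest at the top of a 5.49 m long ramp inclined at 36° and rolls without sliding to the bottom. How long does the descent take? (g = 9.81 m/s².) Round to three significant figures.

Here I = (1/2)MR², so the shape factor k = I/(MR²) = 0.5.
Translational: Mg sinθ − f = Ma. Rotational about the CM: fR = Iα = kMRa, so f = kMa.
Hence a = g sinθ/(1+k) = 9.81×sin36°/1.5 = 3.844 m/s².
Starting from rest, L = ½at², so t = √(2L/a) = √(2×5.49/3.844) ≈ 1.69 s.

t ≈ 1.69 s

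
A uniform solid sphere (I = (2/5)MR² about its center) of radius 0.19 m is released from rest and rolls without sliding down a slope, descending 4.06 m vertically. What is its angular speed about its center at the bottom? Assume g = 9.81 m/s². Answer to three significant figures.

Here I = (2/5)MR², so the shape factor k = I/(MR²) = 0.4.
The rolling condition ω = v/R makes the rotational term ½I(v/R)² = ½kMv², so KE_total = ½(1+k)Mv² = (7/10)Mv².
Energy conservation Mgh = ½(1+k)Mv² gives v = √(2gh/(1+k)) = √(2 × 9.81 × 4.06 / 1.4) = 7.543 m/s.
The angular speed follows from ω = v/R = 7.543/0.19 ≈ 39.7 rad/s.

ω ≈ 39.7 rad/s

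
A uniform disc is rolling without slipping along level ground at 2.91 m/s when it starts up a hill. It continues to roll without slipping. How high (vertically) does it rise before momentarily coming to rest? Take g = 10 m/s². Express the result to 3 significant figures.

h ≈ 0.635 m

With I = (1/2)MR², the ratio k = I/(MR²) is 0.5.
Rolling without slipping gives ω = v/R, so the total kinetic energy is ½Mv² + ½Iω² = ½(1+k)Mv² = (3/4)Mv².
At the top the kinetic energy is zero, so (3/4)Mv₀² = Mgh.
Thus h = (1+k)v₀²/(2g) = 1.5 × 2.91² / (2 × 10) ≈ 0.635 m.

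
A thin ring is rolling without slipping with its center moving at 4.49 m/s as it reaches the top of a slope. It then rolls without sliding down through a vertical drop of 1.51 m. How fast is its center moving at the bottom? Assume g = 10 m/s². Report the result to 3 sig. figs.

v ≈ 5.94 m/s

Here I = MR², so the shape factor k = I/(MR²) = 1.
Rolling without slipping gives ω = v/R, so the total kinetic energy is ½Mv² + ½Iω² = ½(1+k)Mv² = Mv².
Conserving energy between top and bottom: Mv² = Mv₀² + Mgh, hence v² = v₀² + 2gh/(1+k).
v = √(4.49² + 2×10×1.51/2) = √35.26 ≈ 5.94 m/s.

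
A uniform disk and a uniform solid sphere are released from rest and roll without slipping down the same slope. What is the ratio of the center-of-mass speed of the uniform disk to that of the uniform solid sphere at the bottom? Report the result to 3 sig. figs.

Each satisfies Mgh = ½(1+k)Mv² with k = I/(MR²), so v ∝ 1/√(1+k).
For the uniform disk k = 0.5; for the uniform solid sphere k = 0.4.
v₁/v₂ = √((1+k₂)/(1+k₁)) = √(1.4/1.5) ≈ 0.966.

v_ratio ≈ 0.966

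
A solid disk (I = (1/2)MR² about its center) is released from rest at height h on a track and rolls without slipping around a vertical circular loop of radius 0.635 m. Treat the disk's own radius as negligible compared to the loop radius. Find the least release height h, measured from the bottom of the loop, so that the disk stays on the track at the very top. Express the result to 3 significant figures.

h_min ≈ 1.75 m

With I = (1/2)MR², the ratio k = I/(MR²) is 0.5.
At the top of the loop, the minimum-contact condition is Mg = Mv_top²/r, so v_top² = gr.
With ω = v/R, the kinetic energy at speed v is ½(1+k)Mv² = (3/4)Mv².
Energy conservation from release (height h) to the top (height 2r): Mgh = Mg(2r) + (3/4)M·gr.
Thus h_min = 2r + (1+k)r/2 = r(2 + 1.5/2) = 0.635 × 2.75 ≈ 1.75 m.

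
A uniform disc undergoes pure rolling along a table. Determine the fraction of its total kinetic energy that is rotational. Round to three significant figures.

fraction ≈ 0.333

The moment of inertia is (1/2)MR², giving k ≡ I/(MR²) = 0.5.
Since ω = v/R, the translational part is ½Mv² and the rotational part is ½I(v/R)² = ½kMv²; the total is ½(1+k)Mv².
The rotational fraction is therefore k/(1+k) = 0.5/1.5 ≈ 0.333.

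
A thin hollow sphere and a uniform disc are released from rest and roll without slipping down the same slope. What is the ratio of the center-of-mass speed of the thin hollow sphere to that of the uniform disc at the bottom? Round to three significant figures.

Each satisfies Mgh = ½(1+k)Mv² with k = I/(MR²), so v ∝ 1/√(1+k).
For the thin hollow sphere k = 2/3; for the uniform disc k = 0.5.
v₁/v₂ = √((1+k₂)/(1+k₁)) = √(1.5/1.667) ≈ 0.949.

v_ratio ≈ 0.949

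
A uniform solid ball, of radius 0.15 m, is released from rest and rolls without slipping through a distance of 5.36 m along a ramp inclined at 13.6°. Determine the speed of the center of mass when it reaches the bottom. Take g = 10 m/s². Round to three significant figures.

The moment of inertia is (2/5)MR², giving k ≡ I/(MR²) = 0.4.
Rolling without slipping gives ω = v/R, so the total kinetic energy is ½Mv² + ½Iω² = ½(1+k)Mv² = (7/10)Mv².
The vertical drop is h = L sinθ = 5.36 × sin13.6° = 1.26 m.
Setting Mgh = (7/10)Mv² gives v = √(2gh/(1+k)) = √(2·10·1.26/1.4) ≈ 4.24 m/s.

v ≈ 4.24 m/s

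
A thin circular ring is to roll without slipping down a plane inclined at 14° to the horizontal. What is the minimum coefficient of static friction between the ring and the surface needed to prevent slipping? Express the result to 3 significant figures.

μ_min ≈ 0.125

The moment of inertia is MR², giving k ≡ I/(MR²) = 1.
Newton's second law down the slope: Mg sinθ − f = Ma. The torque equation fR = Iα (with α = a/R) gives f = kMa.
These give a = g sinθ/(1+k) and the required friction f = kMg sinθ/(1+k).
With N = Mg cosθ, the no-slip condition f ≤ μN gives μ_min = f/N = k tanθ/(1+k).
μ_min = 1 × tan14° / 2 ≈ 0.125.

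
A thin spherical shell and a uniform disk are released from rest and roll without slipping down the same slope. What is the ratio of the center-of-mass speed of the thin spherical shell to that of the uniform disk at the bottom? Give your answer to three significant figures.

Each satisfies Mgh = ½(1+k)Mv² with k = I/(MR²), so v ∝ 1/√(1+k).
For the thin spherical shell k = 2/3; for the uniform disk k = 0.5.
v₁/v₂ = √((1+k₂)/(1+k₁)) = √(1.5/1.667) ≈ 0.949.

v_ratio ≈ 0.949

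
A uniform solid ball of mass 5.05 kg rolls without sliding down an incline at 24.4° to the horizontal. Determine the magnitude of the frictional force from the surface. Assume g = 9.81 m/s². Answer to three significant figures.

For this body I = (2/5)MR², i.e. k = I/(MR²) = 0.4.
Translational: Mg sinθ − f = Ma. Rotational about the CM: fR = Iα = kMRa, so f = kMa.
Combining, a = g sinθ/(1+k) and f = kMa = kMg sinθ/(1+k).
f = 0.4 × 5.05 × 9.81 × sin24.4° / 1.4 ≈ 5.85 N.

f ≈ 5.85 N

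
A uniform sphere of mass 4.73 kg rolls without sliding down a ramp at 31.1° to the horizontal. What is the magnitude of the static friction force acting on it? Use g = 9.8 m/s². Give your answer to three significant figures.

f ≈ 6.84 N

Here I = (2/5)MR², so the shape factor k = I/(MR²) = 0.4.
Newton's second law down the slope: Mg sinθ − f = Ma. The torque equation fR = Iα (with α = a/R) gives f = kMa.
Combining, a = g sinθ/(1+k) and f = kMa = kMg sinθ/(1+k).
f = 0.4 × 4.73 × 9.8 × sin31.1° / 1.4 ≈ 6.84 N.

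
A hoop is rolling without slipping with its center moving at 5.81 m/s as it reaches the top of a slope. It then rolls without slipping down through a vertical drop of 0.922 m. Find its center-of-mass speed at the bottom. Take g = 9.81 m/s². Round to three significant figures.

v ≈ 6.54 m/s

Here I = MR², so the shape factor k = I/(MR²) = 1.
Since it rolls without slipping, ω = v/R and KE = ½Mv² + ½Iω² = ½(1+k)Mv² = Mv².
Conserving energy between top and bottom: Mv² = Mv₀² + Mgh, hence v² = v₀² + 2gh/(1+k).
v = √(5.81² + 2×9.81×0.922/2) = √42.8 ≈ 6.54 m/s.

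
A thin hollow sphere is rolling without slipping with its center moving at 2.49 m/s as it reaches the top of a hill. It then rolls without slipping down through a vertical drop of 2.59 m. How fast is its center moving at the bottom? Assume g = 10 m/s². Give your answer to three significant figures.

v ≈ 6.11 m/s

Here I = (2/3)MR², so the shape factor k = I/(MR²) = 2/3.
Pure rolling means v = ωR; then KE = ½Mv² + ½I(v/R)² = ½(1+k)Mv² = (5/6)Mv².
Energy conservation: (5/6)Mv₀² + Mgh = (5/6)Mv², so v² = v₀² + 2gh/(1+k).
v = √(2.49² + 2×10×2.59/1.667) = √37.28 ≈ 6.11 m/s.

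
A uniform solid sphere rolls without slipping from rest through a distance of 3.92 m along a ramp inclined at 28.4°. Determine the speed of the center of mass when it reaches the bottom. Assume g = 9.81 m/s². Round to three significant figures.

v ≈ 5.11 m/s

The moment of inertia is (2/5)MR², giving k ≡ I/(MR²) = 0.4.
Since it rolls without slipping, ω = v/R and KE = ½Mv² + ½Iω² = ½(1+k)Mv² = (7/10)Mv².
The vertical drop is h = L sinθ = 3.92 × sin28.4° = 1.864 m.
Energy conservation: Mgh = (7/10)Mv², so v = √(2gh/(1+k)) = √(2 × 9.81 × 1.864 / 1.4) ≈ 5.11 m/s.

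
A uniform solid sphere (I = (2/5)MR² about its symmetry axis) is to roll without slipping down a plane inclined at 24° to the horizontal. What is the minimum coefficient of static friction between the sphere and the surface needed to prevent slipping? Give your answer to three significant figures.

Here I = (2/5)MR², so the shape factor k = I/(MR²) = 0.4.
Translational: Mg sinθ − f = Ma. Rotational about the CM: fR = Iα = kMRa, so f = kMa.
These give a = g sinθ/(1+k) and the required friction f = kMg sinθ/(1+k).
The normal force is N = Mg cosθ, so μ_min = f/N = k tanθ/(1+k).
μ_min = 0.4 × tan24° / 1.4 ≈ 0.127.

μ_min ≈ 0.127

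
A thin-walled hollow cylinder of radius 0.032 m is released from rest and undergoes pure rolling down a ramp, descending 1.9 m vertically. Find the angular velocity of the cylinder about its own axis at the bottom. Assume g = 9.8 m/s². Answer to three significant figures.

The moment of inertia is MR², giving k ≡ I/(MR²) = 1.
Rolling without slipping gives ω = v/R, so the total kinetic energy is ½Mv² + ½Iω² = ½(1+k)Mv² = Mv².
Energy conservation Mgh = ½(1+k)Mv² gives v = √(2gh/(1+k)) = √(2 × 9.8 × 1.9 / 2) = 4.315 m/s.
Then ω = v/R = 4.315 / 0.032 ≈ 135 rad/s.

ω ≈ 135 rad/s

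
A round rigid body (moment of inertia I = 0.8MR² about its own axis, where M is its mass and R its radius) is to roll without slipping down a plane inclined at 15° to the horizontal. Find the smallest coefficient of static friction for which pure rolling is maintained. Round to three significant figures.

μ_min ≈ 0.119

With I = 0.8MR², the ratio k = I/(MR²) is 0.8.
Newton's second law down the slope: Mg sinθ − f = Ma. The torque equation fR = Iα (with α = a/R) gives f = kMa.
These give a = g sinθ/(1+k) and the required friction f = kMg sinθ/(1+k).
With N = Mg cosθ, the no-slip condition f ≤ μN gives μ_min = f/N = k tanθ/(1+k).
μ_min = 0.8 × tan15° / 1.8 ≈ 0.119.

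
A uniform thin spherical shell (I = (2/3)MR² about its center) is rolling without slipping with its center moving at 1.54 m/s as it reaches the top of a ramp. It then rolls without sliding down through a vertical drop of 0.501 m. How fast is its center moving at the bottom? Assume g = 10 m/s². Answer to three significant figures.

v ≈ 2.90 m/s

Here I = (2/3)MR², so the shape factor k = I/(MR²) = 2/3.
Rolling without slipping gives ω = v/R, so the total kinetic energy is ½Mv² + ½Iω² = ½(1+k)Mv² = (5/6)Mv².
Conserving energy between top and bottom: (5/6)Mv² = (5/6)Mv₀² + Mgh, hence v² = v₀² + 2gh/(1+k).
v = √(1.54² + 2×10×0.501/1.667) = √8.384 ≈ 2.90 m/s.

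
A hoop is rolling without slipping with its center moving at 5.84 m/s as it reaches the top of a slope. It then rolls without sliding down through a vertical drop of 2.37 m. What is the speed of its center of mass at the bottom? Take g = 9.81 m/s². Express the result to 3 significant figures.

v ≈ 7.57 m/s

The moment of inertia is MR², giving k ≡ I/(MR²) = 1.
Since it rolls without slipping, ω = v/R and KE = ½Mv² + ½Iω² = ½(1+k)Mv² = Mv².
Conserving energy between top and bottom: Mv² = Mv₀² + Mgh, hence v² = v₀² + 2gh/(1+k).
v = √(5.84² + 2×9.81×2.37/2) = √57.36 ≈ 7.57 m/s.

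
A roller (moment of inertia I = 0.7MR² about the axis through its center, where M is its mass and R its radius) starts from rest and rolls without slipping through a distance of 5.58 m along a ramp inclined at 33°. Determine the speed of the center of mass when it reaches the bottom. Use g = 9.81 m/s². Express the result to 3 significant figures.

v ≈ 5.92 m/s

With I = 0.7MR², the ratio k = I/(MR²) is 0.7.
Since it rolls without slipping, ω = v/R and KE = ½Mv² + ½Iω² = ½(1+k)Mv² = (17/20)Mv².
The vertical drop is h = L sinθ = 5.58 × sin33° = 3.039 m.
Energy conservation: Mgh = (17/20)Mv², so v = √(2gh/(1+k)) = √(2 × 9.81 × 3.039 / 1.7) ≈ 5.92 m/s.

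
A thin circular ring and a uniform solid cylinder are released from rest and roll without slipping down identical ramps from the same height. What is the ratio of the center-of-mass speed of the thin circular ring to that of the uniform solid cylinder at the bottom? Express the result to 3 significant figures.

Each satisfies Mgh = ½(1+k)Mv² with k = I/(MR²), so v ∝ 1/√(1+k).
For the thin circular ring k = 1; for the uniform solid cylinder k = 0.5.
v₁/v₂ = √((1+k₂)/(1+k₁)) = √(1.5/2) ≈ 0.866.

v_ratio ≈ 0.866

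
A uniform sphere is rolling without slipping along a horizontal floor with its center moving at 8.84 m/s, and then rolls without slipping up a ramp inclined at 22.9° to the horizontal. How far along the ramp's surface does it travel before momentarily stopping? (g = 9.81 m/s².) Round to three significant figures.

With I = (2/5)MR², the ratio k = I/(MR²) is 0.4.
Since it rolls without slipping, ω = v/R and KE = ½Mv² + ½Iω² = ½(1+k)Mv² = (7/10)Mv².
Setting this equal to Mgh gives the vertical rise h = (1+k)v₀²/(2g) = 1.4×8.84²/(2×9.81) = 5.576 m.
Along the incline, d = h/sinθ = 5.576/sin22.9° ≈ 14.3 m.

d ≈ 14.3 m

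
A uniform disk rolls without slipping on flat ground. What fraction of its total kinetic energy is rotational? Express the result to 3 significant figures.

fraction ≈ 0.333

The moment of inertia is (1/2)MR², giving k ≡ I/(MR²) = 0.5.
Since ω = v/R, the translational part is ½Mv² and the rotational part is ½I(v/R)² = ½kMv²; the total is ½(1+k)Mv².
The rotational fraction is therefore k/(1+k) = 0.5/1.5 ≈ 0.333.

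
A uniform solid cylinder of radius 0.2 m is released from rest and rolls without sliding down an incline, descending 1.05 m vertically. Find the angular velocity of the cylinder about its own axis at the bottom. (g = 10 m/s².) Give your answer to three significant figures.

ω ≈ 18.7 rad/s

The moment of inertia is (1/2)MR², giving k ≡ I/(MR²) = 0.5.
Rolling without slipping gives ω = v/R, so the total kinetic energy is ½Mv² + ½Iω² = ½(1+k)Mv² = (3/4)Mv².
Energy conservation Mgh = ½(1+k)Mv² gives v = √(2gh/(1+k)) = √(2 × 10 × 1.05 / 1.5) = 3.742 m/s.
The angular speed follows from ω = v/R = 3.742/0.2 ≈ 18.7 rad/s.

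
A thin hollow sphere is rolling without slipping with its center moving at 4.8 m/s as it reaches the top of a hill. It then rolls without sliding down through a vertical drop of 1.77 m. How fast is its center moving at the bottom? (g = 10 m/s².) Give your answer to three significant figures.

v ≈ 6.65 m/s

Here I = (2/3)MR², so the shape factor k = I/(MR²) = 2/3.
Since it rolls without slipping, ω = v/R and KE = ½Mv² + ½Iω² = ½(1+k)Mv² = (5/6)Mv².
Energy conservation: (5/6)Mv₀² + Mgh = (5/6)Mv², so v² = v₀² + 2gh/(1+k).
v = √(4.8² + 2×10×1.77/1.667) = √44.28 ≈ 6.65 m/s.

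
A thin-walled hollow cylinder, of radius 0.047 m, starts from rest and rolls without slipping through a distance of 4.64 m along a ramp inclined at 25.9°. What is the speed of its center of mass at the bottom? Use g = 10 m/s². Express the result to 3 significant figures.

v ≈ 4.50 m/s

For this body I = MR², i.e. k = I/(MR²) = 1.
Since it rolls without slipping, ω = v/R and KE = ½Mv² + ½Iω² = ½(1+k)Mv² = Mv².
The vertical drop is h = L sinθ = 4.64 × sin25.9° = 2.027 m.
Energy conservation: Mgh = Mv², so v = √(2gh/(1+k)) = √(2 × 10 × 2.027 / 2) ≈ 4.50 m/s.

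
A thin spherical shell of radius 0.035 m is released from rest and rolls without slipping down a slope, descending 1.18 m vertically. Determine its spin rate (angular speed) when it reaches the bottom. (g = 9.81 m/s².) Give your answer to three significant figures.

ω ≈ 106 rad/s

With I = (2/3)MR², the ratio k = I/(MR²) is 2/3.
Rolling without slipping gives ω = v/R, so the total kinetic energy is ½Mv² + ½Iω² = ½(1+k)Mv² = (5/6)Mv².
Energy conservation Mgh = ½(1+k)Mv² gives v = √(2gh/(1+k)) = √(2 × 9.81 × 1.18 / 1.667) = 3.727 m/s.
Then ω = v/R = 3.727 / 0.035 ≈ 106 rad/s.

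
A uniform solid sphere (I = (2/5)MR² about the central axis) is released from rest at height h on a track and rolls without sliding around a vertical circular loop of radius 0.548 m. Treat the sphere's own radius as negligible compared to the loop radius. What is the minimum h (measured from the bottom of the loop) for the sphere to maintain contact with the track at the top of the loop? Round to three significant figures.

With I = (2/5)MR², the ratio k = I/(MR²) is 0.4.
At the top of the loop, the minimum-contact condition is Mg = Mv_top²/r, so v_top² = gr.
With ω = v/R, the kinetic energy at speed v is ½(1+k)Mv² = (7/10)Mv².
Energy conservation from release (height h) to the top (height 2r): Mgh = Mg(2r) + (7/10)M·gr.
Thus h_min = 2r + (1+k)r/2 = r(2 + 1.4/2) = 0.548 × 2.7 ≈ 1.48 m.

h_min ≈ 1.48 m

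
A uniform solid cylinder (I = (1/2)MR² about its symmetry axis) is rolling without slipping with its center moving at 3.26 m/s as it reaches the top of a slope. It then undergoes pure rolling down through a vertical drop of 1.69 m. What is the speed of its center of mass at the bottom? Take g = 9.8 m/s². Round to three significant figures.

For this body I = (1/2)MR², i.e. k = I/(MR²) = 0.5.
Rolling without slipping gives ω = v/R, so the total kinetic energy is ½Mv² + ½Iω² = ½(1+k)Mv² = (3/4)Mv².
Energy conservation: (3/4)Mv₀² + Mgh = (3/4)Mv², so v² = v₀² + 2gh/(1+k).
v = √(3.26² + 2×9.8×1.69/1.5) = √32.71 ≈ 5.72 m/s.

v ≈ 5.72 m/s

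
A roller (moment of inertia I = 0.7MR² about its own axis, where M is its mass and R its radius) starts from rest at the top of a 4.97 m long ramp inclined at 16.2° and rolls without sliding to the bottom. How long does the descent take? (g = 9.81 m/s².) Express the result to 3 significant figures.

t ≈ 2.48 s

Here I = 0.7MR², so the shape factor k = I/(MR²) = 0.7.
Along the incline Mg sinθ − f = Ma, and torque about the center fR = Iα = kMR²(a/R) gives f = kMa.
Hence a = g sinθ/(1+k) = 9.81×sin16.2°/1.7 = 1.61 m/s².
Starting from rest, L = ½at², so t = √(2L/a) = √(2×4.97/1.61) ≈ 2.48 s.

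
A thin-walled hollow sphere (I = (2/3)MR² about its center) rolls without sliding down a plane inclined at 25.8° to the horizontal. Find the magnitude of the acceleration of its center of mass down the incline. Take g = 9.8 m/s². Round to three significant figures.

a ≈ 2.56 m/s²

The moment of inertia is (2/3)MR², giving k ≡ I/(MR²) = 2/3.
Newton's second law down the slope: Mg sinθ − f = Ma. The torque equation fR = Iα (with α = a/R) gives f = kMa.
Eliminating f: Mg sinθ = (1+k)Ma, so a = g sinθ/(1+k) = 9.8 × sin25.8° / 1.667 ≈ 2.56 m/s².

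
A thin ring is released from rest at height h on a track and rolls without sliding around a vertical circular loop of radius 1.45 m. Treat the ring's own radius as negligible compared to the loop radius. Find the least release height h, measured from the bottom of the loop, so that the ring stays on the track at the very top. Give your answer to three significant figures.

Here I = MR², so the shape factor k = I/(MR²) = 1.
At the top, contact is just lost when gravity alone supplies the centripetal force: Mg = Mv_top²/r, i.e. v_top² = gr.
With ω = v/R, the kinetic energy at speed v is ½(1+k)Mv² = Mv².
Energy conservation from release (height h) to the top (height 2r): Mgh = Mg(2r) + M·gr.
Thus h_min = 2r + (1+k)r/2 = r(2 + 2/2) = 1.45 × 3 ≈ 4.35 m.

h_min ≈ 4.35 m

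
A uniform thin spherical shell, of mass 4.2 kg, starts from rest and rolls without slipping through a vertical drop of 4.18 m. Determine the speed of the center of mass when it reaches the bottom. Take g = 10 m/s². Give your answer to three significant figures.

v ≈ 7.08 m/s

Here I = (2/3)MR², so the shape factor k = I/(MR²) = 2/3.
Since it rolls without slipping, ω = v/R and KE = ½Mv² + ½Iω² = ½(1+k)Mv² = (5/6)Mv².
Energy conservation: Mgh = (5/6)Mv², so v = √(2gh/(1+k)) = √(2 × 10 × 4.18 / 1.667) ≈ 7.08 m/s.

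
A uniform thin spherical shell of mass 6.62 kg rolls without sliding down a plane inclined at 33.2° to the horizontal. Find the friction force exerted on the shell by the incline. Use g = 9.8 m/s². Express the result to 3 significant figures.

f ≈ 14.2 N

Here I = (2/3)MR², so the shape factor k = I/(MR²) = 2/3.
Translational: Mg sinθ − f = Ma. Rotational about the CM: fR = Iα = kMRa, so f = kMa.
Combining, a = g sinθ/(1+k) and f = kMa = kMg sinθ/(1+k).
f = (2/3) × 6.62 × 9.8 × sin33.2° / 1.667 ≈ 14.2 N.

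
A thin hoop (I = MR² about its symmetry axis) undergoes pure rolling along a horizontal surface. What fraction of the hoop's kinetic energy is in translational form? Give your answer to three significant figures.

fraction ≈ 0.500

With I = MR², the ratio k = I/(MR²) is 1.
Since ω = v/R, the translational part is ½Mv² and the rotational part is ½I(v/R)² = ½kMv²; the total is ½(1+k)Mv².
The translational fraction is therefore 1/(1+k) = 1/2 ≈ 0.500.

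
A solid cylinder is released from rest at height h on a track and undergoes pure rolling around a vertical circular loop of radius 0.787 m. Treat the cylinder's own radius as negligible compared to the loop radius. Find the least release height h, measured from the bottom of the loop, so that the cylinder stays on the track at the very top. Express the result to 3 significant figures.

Here I = (1/2)MR², so the shape factor k = I/(MR²) = 0.5.
At the top of the loop, the minimum-contact condition is Mg = Mv_top²/r, so v_top² = gr.
With ω = v/R, the kinetic energy at speed v is ½(1+k)Mv² = (3/4)Mv².
Energy conservation from release (height h) to the top (height 2r): Mgh = Mg(2r) + (3/4)M·gr.
Thus h_min = 2r + (1+k)r/2 = r(2 + 1.5/2) = 0.787 × 2.75 ≈ 2.16 m.

h_min ≈ 2.16 m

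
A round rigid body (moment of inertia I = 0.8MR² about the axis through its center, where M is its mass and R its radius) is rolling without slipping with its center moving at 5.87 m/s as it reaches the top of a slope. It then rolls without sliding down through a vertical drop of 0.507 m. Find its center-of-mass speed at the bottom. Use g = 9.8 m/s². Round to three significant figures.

The moment of inertia is 0.8MR², giving k ≡ I/(MR²) = 0.8.
The rolling condition ω = v/R makes the rotational term ½I(v/R)² = ½kMv², so KE_total = ½(1+k)Mv² = (9/10)Mv².
Conserving energy between top and bottom: (9/10)Mv² = (9/10)Mv₀² + Mgh, hence v² = v₀² + 2gh/(1+k).
v = √(5.87² + 2×9.8×0.507/1.8) = √39.98 ≈ 6.32 m/s.

v ≈ 6.32 m/s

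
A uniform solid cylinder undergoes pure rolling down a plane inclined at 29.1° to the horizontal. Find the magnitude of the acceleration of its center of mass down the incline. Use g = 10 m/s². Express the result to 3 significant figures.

a ≈ 3.24 m/s²

Here I = (1/2)MR², so the shape factor k = I/(MR²) = 0.5.
Along the incline Mg sinθ − f = Ma, and torque about the center fR = Iα = kMR²(a/R) gives f = kMa.
Eliminating f: Mg sinθ = (1+k)Ma, so a = g sinθ/(1+k) = 10 × sin29.1° / 1.5 ≈ 3.24 m/s².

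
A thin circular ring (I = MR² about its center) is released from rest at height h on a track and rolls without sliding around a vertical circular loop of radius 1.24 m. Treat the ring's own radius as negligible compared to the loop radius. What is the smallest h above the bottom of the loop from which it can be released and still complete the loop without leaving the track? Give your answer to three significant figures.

Here I = MR², so the shape factor k = I/(MR²) = 1.
At the top of the loop, the minimum-contact condition is Mg = Mv_top²/r, so v_top² = gr.
With ω = v/R, the kinetic energy at speed v is ½(1+k)Mv² = Mv².
Energy conservation from release (height h) to the top (height 2r): Mgh = Mg(2r) + M·gr.
Thus h_min = 2r + (1+k)r/2 = r(2 + 2/2) = 1.24 × 3 ≈ 3.72 m.

h_min ≈ 3.72 m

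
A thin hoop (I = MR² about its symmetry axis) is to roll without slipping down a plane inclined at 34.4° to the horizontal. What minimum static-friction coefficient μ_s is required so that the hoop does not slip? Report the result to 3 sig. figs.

μ_min ≈ 0.342

For this body I = MR², i.e. k = I/(MR²) = 1.
Along the incline Mg sinθ − f = Ma, and torque about the center fR = Iα = kMR²(a/R) gives f = kMa.
These give a = g sinθ/(1+k) and the required friction f = kMg sinθ/(1+k).
The normal force is N = Mg cosθ, so μ_min = f/N = k tanθ/(1+k).
μ_min = 1 × tan34.4° / 2 ≈ 0.342.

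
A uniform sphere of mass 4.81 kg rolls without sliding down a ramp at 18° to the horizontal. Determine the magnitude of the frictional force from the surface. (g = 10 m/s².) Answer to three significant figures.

f ≈ 4.25 N

With I = (2/5)MR², the ratio k = I/(MR²) is 0.4.
Translational: Mg sinθ − f = Ma. Rotational about the CM: fR = Iα = kMRa, so f = kMa.
Combining, a = g sinθ/(1+k) and f = kMa = kMg sinθ/(1+k).
f = 0.4 × 4.81 × 10 × sin18° / 1.4 ≈ 4.25 N.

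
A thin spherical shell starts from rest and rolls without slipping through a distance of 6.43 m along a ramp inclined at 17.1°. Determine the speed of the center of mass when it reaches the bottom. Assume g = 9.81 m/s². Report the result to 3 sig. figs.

With I = (2/3)MR², the ratio k = I/(MR²) is 2/3.
Pure rolling means v = ωR; then KE = ½Mv² + ½I(v/R)² = ½(1+k)Mv² = (5/6)Mv².
The vertical drop is h = L sinθ = 6.43 × sin17.1° = 1.891 m.
Energy conservation: Mgh = (5/6)Mv², so v = √(2gh/(1+k)) = √(2 × 9.81 × 1.891 / 1.667) ≈ 4.72 m/s.

v ≈ 4.72 m/s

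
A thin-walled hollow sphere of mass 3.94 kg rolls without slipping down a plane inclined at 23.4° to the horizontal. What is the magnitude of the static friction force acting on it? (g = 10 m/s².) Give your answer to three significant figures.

f ≈ 6.26 N

The moment of inertia is (2/3)MR², giving k ≡ I/(MR²) = 2/3.
Along the incline Mg sinθ − f = Ma, and torque about the center fR = Iα = kMR²(a/R) gives f = kMa.
Combining, a = g sinθ/(1+k) and f = kMa = kMg sinθ/(1+k).
f = (2/3) × 3.94 × 10 × sin23.4° / 1.667 ≈ 6.26 N.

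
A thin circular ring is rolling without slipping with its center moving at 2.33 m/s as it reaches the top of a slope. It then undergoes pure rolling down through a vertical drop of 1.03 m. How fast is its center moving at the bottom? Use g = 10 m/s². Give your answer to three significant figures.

Here I = MR², so the shape factor k = I/(MR²) = 1.
Pure rolling means v = ωR; then KE = ½Mv² + ½I(v/R)² = ½(1+k)Mv² = Mv².
Energy conservation: Mv₀² + Mgh = Mv², so v² = v₀² + 2gh/(1+k).
v = √(2.33² + 2×10×1.03/2) = √15.73 ≈ 3.97 m/s.

v ≈ 3.97 m/s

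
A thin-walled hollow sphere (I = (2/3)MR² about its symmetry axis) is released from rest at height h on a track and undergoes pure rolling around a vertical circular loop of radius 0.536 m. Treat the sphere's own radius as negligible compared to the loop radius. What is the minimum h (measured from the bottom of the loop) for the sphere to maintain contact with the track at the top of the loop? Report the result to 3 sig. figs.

The moment of inertia is (2/3)MR², giving k ≡ I/(MR²) = 2/3.
At the top of the loop, the minimum-contact condition is Mg = Mv_top²/r, so v_top² = gr.
With ω = v/R, the kinetic energy at speed v is ½(1+k)Mv² = (5/6)Mv².
Energy conservation from release (height h) to the top (height 2r): Mgh = Mg(2r) + (5/6)M·gr.
Thus h_min = 2r + (1+k)r/2 = r(2 + 1.667/2) = 0.536 × 2.833 ≈ 1.52 m.

h_min ≈ 1.52 m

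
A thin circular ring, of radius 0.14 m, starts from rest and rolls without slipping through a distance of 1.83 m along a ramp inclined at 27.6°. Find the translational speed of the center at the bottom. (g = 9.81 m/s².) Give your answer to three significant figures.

For this body I = MR², i.e. k = I/(MR²) = 1.
The rolling condition ω = v/R makes the rotational term ½I(v/R)² = ½kMv², so KE_total = ½(1+k)Mv² = Mv².
The vertical drop is h = L sinθ = 1.83 × sin27.6° = 0.8478 m.
Energy conservation: Mgh = Mv², so v = √(2gh/(1+k)) = √(2 × 9.81 × 0.8478 / 2) ≈ 2.88 m/s.

v ≈ 2.88 m/s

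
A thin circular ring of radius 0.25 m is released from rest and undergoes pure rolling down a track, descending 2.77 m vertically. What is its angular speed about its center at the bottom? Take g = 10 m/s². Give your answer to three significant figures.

ω ≈ 21.1 rad/s

Here I = MR², so the shape factor k = I/(MR²) = 1.
Since it rolls without slipping, ω = v/R and KE = ½Mv² + ½Iω² = ½(1+k)Mv² = Mv².
Energy conservation Mgh = ½(1+k)Mv² gives v = √(2gh/(1+k)) = √(2 × 10 × 2.77 / 2) = 5.263 m/s.
The angular speed follows from ω = v/R = 5.263/0.25 ≈ 21.1 rad/s.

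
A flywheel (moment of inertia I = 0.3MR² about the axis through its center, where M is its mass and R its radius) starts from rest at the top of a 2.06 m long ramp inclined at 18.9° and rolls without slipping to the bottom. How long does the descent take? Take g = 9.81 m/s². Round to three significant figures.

t ≈ 1.30 s

The moment of inertia is 0.3MR², giving k ≡ I/(MR²) = 0.3.
Translational: Mg sinθ − f = Ma. Rotational about the CM: fR = Iα = kMRa, so f = kMa.
Hence a = g sinθ/(1+k) = 9.81×sin18.9°/1.3 = 2.444 m/s².
With constant a from rest, t = √(2L/a) = √(2·2.06/2.444) ≈ 1.30 s.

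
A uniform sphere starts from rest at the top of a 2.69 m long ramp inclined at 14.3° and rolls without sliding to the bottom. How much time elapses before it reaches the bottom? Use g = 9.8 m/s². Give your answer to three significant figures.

With I = (2/5)MR², the ratio k = I/(MR²) is 0.4.
Translational: Mg sinθ − f = Ma. Rotational about the CM: fR = Iα = kMRa, so f = kMa.
Hence a = g sinθ/(1+k) = 9.8×sin14.3°/1.4 = 1.729 m/s².
With constant a from rest, t = √(2L/a) = √(2·2.69/1.729) ≈ 1.76 s.

t ≈ 1.76 s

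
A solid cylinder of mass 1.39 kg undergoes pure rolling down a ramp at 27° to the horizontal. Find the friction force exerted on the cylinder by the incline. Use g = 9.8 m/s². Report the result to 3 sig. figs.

Here I = (1/2)MR², so the shape factor k = I/(MR²) = 0.5.
Along the incline Mg sinθ − f = Ma, and torque about the center fR = Iα = kMR²(a/R) gives f = kMa.
Combining, a = g sinθ/(1+k) and f = kMa = kMg sinθ/(1+k).
f = 0.5 × 1.39 × 9.8 × sin27° / 1.5 ≈ 2.06 N.

f ≈ 2.06 N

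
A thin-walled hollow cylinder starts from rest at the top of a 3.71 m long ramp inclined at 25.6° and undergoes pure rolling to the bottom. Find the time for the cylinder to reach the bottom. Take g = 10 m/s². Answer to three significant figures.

t ≈ 1.85 s

For this body I = MR², i.e. k = I/(MR²) = 1.
Along the incline Mg sinθ − f = Ma, and torque about the center fR = Iα = kMR²(a/R) gives f = kMa.
Hence a = g sinθ/(1+k) = 10×sin25.6°/2 = 2.16 m/s².
Starting from rest, L = ½at², so t = √(2L/a) = √(2×3.71/2.16) ≈ 1.85 s.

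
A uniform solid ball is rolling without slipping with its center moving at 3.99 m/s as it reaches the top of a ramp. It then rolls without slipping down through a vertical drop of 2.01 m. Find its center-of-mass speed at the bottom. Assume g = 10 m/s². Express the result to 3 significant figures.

v ≈ 6.68 m/s

The moment of inertia is (2/5)MR², giving k ≡ I/(MR²) = 0.4.
Since it rolls without slipping, ω = v/R and KE = ½Mv² + ½Iω² = ½(1+k)Mv² = (7/10)Mv².
Conserving energy between top and bottom: (7/10)Mv² = (7/10)Mv₀² + Mgh, hence v² = v₀² + 2gh/(1+k).
v = √(3.99² + 2×10×2.01/1.4) = √44.63 ≈ 6.68 m/s.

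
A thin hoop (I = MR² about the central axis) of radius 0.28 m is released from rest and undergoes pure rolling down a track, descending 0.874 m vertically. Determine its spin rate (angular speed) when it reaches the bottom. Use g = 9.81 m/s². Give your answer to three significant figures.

ω ≈ 10.5 rad/s

With I = MR², the ratio k = I/(MR²) is 1.
Pure rolling means v = ωR; then KE = ½Mv² + ½I(v/R)² = ½(1+k)Mv² = Mv².
Energy conservation Mgh = ½(1+k)Mv² gives v = √(2gh/(1+k)) = √(2 × 9.81 × 0.874 / 2) = 2.928 m/s.
The angular speed follows from ω = v/R = 2.928/0.28 ≈ 10.5 rad/s.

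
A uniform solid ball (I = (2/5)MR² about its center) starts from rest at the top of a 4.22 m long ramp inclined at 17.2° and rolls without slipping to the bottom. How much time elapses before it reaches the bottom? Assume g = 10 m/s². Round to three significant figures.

t ≈ 2.00 s

Here I = (2/5)MR², so the shape factor k = I/(MR²) = 0.4.
Newton's second law down the slope: Mg sinθ − f = Ma. The torque equation fR = Iα (with α = a/R) gives f = kMa.
Hence a = g sinθ/(1+k) = 10×sin17.2°/1.4 = 2.112 m/s².
With constant a from rest, t = √(2L/a) = √(2·4.22/2.112) ≈ 2.00 s.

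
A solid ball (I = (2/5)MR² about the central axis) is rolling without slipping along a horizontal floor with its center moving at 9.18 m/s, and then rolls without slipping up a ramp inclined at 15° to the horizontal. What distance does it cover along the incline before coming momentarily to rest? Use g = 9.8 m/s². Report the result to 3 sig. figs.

d ≈ 23.3 m

Here I = (2/5)MR², so the shape factor k = I/(MR²) = 0.4.
Rolling without slipping gives ω = v/R, so the total kinetic energy is ½Mv² + ½Iω² = ½(1+k)Mv² = (7/10)Mv².
Setting this equal to Mgh gives the vertical rise h = (1+k)v₀²/(2g) = 1.4×9.18²/(2×9.8) = 6.019 m.
Along the incline, d = h/sinθ = 6.019/sin15° ≈ 23.3 m.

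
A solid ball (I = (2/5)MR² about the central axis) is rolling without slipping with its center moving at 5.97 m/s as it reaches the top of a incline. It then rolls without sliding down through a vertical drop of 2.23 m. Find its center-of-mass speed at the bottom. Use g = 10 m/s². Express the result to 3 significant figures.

v ≈ 8.22 m/s

For this body I = (2/5)MR², i.e. k = I/(MR²) = 0.4.
The rolling condition ω = v/R makes the rotational term ½I(v/R)² = ½kMv², so KE_total = ½(1+k)Mv² = (7/10)Mv².
Conserving energy between top and bottom: (7/10)Mv² = (7/10)Mv₀² + Mgh, hence v² = v₀² + 2gh/(1+k).
v = √(5.97² + 2×10×2.23/1.4) = √67.5 ≈ 8.22 m/s.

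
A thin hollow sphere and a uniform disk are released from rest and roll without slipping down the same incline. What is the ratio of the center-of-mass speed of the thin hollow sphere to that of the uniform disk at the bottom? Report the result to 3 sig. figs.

v_ratio ≈ 0.949

Each satisfies Mgh = ½(1+k)Mv² with k = I/(MR²), so v ∝ 1/√(1+k).
For the thin hollow sphere k = 2/3; for the uniform disk k = 0.5.
v₁/v₂ = √((1+k₂)/(1+k₁)) = √(1.5/1.667) ≈ 0.949.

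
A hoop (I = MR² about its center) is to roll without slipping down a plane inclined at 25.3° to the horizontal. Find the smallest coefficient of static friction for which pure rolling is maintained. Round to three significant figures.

μ_min ≈ 0.236

The moment of inertia is MR², giving k ≡ I/(MR²) = 1.
Along the incline Mg sinθ − f = Ma, and torque about the center fR = Iα = kMR²(a/R) gives f = kMa.
These give a = g sinθ/(1+k) and the required friction f = kMg sinθ/(1+k).
The normal force is N = Mg cosθ, so μ_min = f/N = k tanθ/(1+k).
μ_min = 1 × tan25.3° / 2 ≈ 0.236.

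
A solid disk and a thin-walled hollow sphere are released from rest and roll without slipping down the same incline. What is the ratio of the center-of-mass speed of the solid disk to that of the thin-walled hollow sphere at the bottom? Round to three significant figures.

Each satisfies Mgh = ½(1+k)Mv² with k = I/(MR²), so v ∝ 1/√(1+k).
For the solid disk k = 0.5; for the thin-walled hollow sphere k = 2/3.
v₁/v₂ = √((1+k₂)/(1+k₁)) = √(1.667/1.5) ≈ 1.05.

v_ratio ≈ 1.05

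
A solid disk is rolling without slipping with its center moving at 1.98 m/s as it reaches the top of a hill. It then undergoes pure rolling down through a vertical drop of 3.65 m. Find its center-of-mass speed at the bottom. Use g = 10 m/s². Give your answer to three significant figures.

The moment of inertia is (1/2)MR², giving k ≡ I/(MR²) = 0.5.
The rolling condition ω = v/R makes the rotational term ½I(v/R)² = ½kMv², so KE_total = ½(1+k)Mv² = (3/4)Mv².
Energy conservation: (3/4)Mv₀² + Mgh = (3/4)Mv², so v² = v₀² + 2gh/(1+k).
v = √(1.98² + 2×10×3.65/1.5) = √52.59 ≈ 7.25 m/s.

v ≈ 7.25 m/s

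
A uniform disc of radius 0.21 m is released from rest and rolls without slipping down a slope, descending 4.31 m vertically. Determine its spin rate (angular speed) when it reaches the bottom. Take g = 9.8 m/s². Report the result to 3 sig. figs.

For this body I = (1/2)MR², i.e. k = I/(MR²) = 0.5.
The rolling condition ω = v/R makes the rotational term ½I(v/R)² = ½kMv², so KE_total = ½(1+k)Mv² = (3/4)Mv².
Energy conservation Mgh = ½(1+k)Mv² gives v = √(2gh/(1+k)) = √(2 × 9.8 × 4.31 / 1.5) = 7.504 m/s.
Then ω = v/R = 7.504 / 0.21 ≈ 35.7 rad/s.

ω ≈ 35.7 rad/s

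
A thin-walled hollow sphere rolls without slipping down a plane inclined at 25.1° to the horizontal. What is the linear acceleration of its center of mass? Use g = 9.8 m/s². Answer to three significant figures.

a ≈ 2.49 m/s²

With I = (2/3)MR², the ratio k = I/(MR²) is 2/3.
Translational: Mg sinθ − f = Ma. Rotational about the CM: fR = Iα = kMRa, so f = kMa.
Eliminating f: Mg sinθ = (1+k)Ma, so a = g sinθ/(1+k) = 9.8 × sin25.1° / 1.667 ≈ 2.49 m/s².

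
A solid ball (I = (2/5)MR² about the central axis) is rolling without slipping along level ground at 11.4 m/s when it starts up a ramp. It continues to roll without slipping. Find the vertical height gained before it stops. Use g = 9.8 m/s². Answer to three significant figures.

h ≈ 9.28 m

Here I = (2/5)MR², so the shape factor k = I/(MR²) = 0.4.
Rolling without slipping gives ω = v/R, so the total kinetic energy is ½Mv² + ½Iω² = ½(1+k)Mv² = (7/10)Mv².
All of this converts to potential energy at the highest point: (7/10)Mv₀² = Mgh.
Thus h = (1+k)v₀²/(2g) = 1.4 × 11.4² / (2 × 9.8) ≈ 9.28 m.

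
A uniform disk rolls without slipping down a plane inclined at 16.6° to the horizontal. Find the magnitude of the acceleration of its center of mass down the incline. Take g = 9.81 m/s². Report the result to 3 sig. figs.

a ≈ 1.87 m/s²

For this body I = (1/2)MR², i.e. k = I/(MR²) = 0.5.
Newton's second law down the slope: Mg sinθ − f = Ma. The torque equation fR = Iα (with α = a/R) gives f = kMa.
Eliminating f: Mg sinθ = (1+k)Ma, so a = g sinθ/(1+k) = 9.81 × sin16.6° / 1.5 ≈ 1.87 m/s².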